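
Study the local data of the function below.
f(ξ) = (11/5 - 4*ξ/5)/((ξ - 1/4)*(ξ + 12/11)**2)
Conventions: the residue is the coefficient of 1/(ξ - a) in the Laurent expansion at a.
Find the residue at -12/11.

The residue is -3872/3481.

At the order-2 pole -12/11 set g(ξ) = (ξ - (-12/11))^2*f(ξ) = (11/5 - 4*ξ/5)/(ξ - 1/4).
Order-2 pole: residue = g'(a); g'(-12/11) = -3872/3481, so the residue is -3872/3481.


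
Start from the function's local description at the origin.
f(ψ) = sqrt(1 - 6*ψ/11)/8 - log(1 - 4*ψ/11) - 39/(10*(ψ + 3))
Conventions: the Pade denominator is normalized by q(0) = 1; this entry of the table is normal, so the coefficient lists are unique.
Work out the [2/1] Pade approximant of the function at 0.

Taylor coefficients needed (expand at 0): a_0 = -47/40, a_1 = 1007/1320, a_2 = -7229/87120, a_3 = 180859/2874960.
Write the denominator as Q(ψ) = 1 + q1*ψ. Requiring Q*f - P = O(ψ^4) with deg P <= 2 kills the coefficients of ψ^3..ψ^3 in Q*f:
  ψ^3: a_3 + q1*a_2 = 0, i.e. 180859/2874960 + (-7229/87120)*q1 = 0.
Solving this linear system: q1 = 180859/238557.
The numerator is Q*f truncated at degree 2: P0 = a_0 = -47/40; P1 = a_1 + q1*a_0 = -122077/954228; P2 = a_2 + q1*a_1 = 20799439/41986032.

The Pade approximant has numerator coefficients [-47/40, -122077/954228, 20799439/41986032]; denominator coefficients [1, 180859/238557].


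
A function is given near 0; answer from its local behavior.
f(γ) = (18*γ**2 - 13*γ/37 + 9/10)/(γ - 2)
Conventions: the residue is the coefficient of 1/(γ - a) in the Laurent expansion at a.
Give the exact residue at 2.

At the order-1 pole 2 set g(γ) = (γ - (2))*f(γ) = 18*γ**2 - 13*γ/37 + 9/10.
Simple pole: residue = g(a) at a = 2, which is 26713/370.

The residue is 26713/370.


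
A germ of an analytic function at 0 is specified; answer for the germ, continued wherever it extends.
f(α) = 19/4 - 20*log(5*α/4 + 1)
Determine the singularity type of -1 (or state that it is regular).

There is no denominator, hence no pole anywhere.
Branch term log(1 - α/(-4/5)): argument at -1 is -1/4, nonzero, so -1 is not its branch point (a point on a principal cut is still regular for the continued germ).
So the germ continues analytically to -1.

The point is a regular point.


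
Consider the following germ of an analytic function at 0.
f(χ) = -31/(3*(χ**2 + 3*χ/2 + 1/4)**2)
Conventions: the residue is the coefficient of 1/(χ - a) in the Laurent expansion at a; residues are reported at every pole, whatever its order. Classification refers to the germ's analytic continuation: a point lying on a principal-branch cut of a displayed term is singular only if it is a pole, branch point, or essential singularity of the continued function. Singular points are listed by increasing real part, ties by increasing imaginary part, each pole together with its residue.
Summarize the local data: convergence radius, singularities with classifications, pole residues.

Denominator factor (χ**2 + 3*χ/2 + 1/4)^2: discriminant 5/4, real irrational roots -3/4 + (1/4)*sqrt(5) and -3/4 - (1/4)*sqrt(5); poles of order 2, moduli 3/4 - (1/4)*sqrt(5) and 3/4 + (1/4)*sqrt(5).
The radius of convergence is the smallest modulus among the singular points: 3/4 - (1/4)*sqrt(5).
The factor χ**2 + 3*χ/2 + 1/4 splits as (χ - a)(χ - a') with a = -3/4 - (1/4)*sqrt(5), a' = -3/4 + (1/4)*sqrt(5). At the order-2 pole a set g(χ) = (χ - a)^2*f(χ) = [-31/3] / (χ - a')^2.
Order-2 pole: residue = g'(a); g'(-3/4 - (1/4)*sqrt(5)) = -(496/75)*sqrt(5), so the residue is -(496/75)*sqrt(5).
The factor χ**2 + 3*χ/2 + 1/4 splits as (χ - a)(χ - a') with a = -3/4 + (1/4)*sqrt(5), a' = -3/4 - (1/4)*sqrt(5). At the order-2 pole a set g(χ) = (χ - a)^2*f(χ) = [-31/3] / (χ - a')^2.
Order-2 pole: residue = g'(a); g'(-3/4 + (1/4)*sqrt(5)) = (496/75)*sqrt(5), so the residue is (496/75)*sqrt(5).
List the singular points by increasing real part (a conjugate pair: the negative imaginary part first).

Radius of convergence at 0: 3/4 - (1/4)*sqrt(5).
At -3/4 - (1/4)*sqrt(5): a pole of order 2; residue -(496/75)*sqrt(5).
At -3/4 + (1/4)*sqrt(5): a pole of order 2; residue (496/75)*sqrt(5).


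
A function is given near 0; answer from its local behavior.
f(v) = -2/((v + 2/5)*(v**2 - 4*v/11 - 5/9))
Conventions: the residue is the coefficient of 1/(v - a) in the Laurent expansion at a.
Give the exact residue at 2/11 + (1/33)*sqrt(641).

The residue is -2475/619 + (47520/396779)*sqrt(641).

The factor v**2 - 4*v/11 - 5/9 splits as (v - a)(v - a') with a = 2/11 + (1/33)*sqrt(641), a' = 2/11 - (1/33)*sqrt(641). At the order-1 pole a set g(v) = (v - a)*f(v) = [-2/(v + 2/5)] / (v - a').
Simple pole: residue = g(a) at a = 2/11 + (1/33)*sqrt(641), which is -2475/619 + (47520/396779)*sqrt(641).


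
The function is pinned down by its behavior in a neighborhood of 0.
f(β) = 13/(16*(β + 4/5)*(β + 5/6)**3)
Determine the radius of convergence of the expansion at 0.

The radius of convergence is 4/5.

Denominator factor (β + 5/6)^3: pole of order 3 at -5/6, modulus 5/6.
Denominator factor (β + 4/5): pole of order 1 at -4/5, modulus 4/5.
The radius of convergence is the smallest modulus among the singular points: 4/5.


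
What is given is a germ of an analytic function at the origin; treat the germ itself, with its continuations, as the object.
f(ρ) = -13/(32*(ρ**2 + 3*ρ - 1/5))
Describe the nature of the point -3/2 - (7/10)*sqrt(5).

The point is a pole of order 1.

The denominator factor ρ**2 + 3*ρ - 1/5 vanishes at -3/2 - (7/10)*sqrt(5) and appears to the power 1; the numerator there equals -13/32, nonzero, and no other factor vanishes.
Hence a pole whose order is the multiplicity, 1.


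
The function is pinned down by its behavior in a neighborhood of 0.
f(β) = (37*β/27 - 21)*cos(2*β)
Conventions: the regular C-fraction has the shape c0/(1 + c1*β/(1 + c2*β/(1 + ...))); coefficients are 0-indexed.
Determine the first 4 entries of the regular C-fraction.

The regular C-fraction coefficients are [-21, 37/567, -644347/20979, 1134/37].

Taylor coefficients (expand at 0): a_0 = -21, a_1 = 37/27, a_2 = 42, a_3 = -74/27.
c0 = a_0 = -21. Peel one level at a time: if S = 1 + c*β/S' with S'(0) = 1, then c is the β-coefficient of S and S' = c*β/(S - 1).
S_1 = c0/f = 1 + (37/567)*β + (644347/321489)*β^2 + ...; c1 = 37/567.
S_2 = c1*β/(S_1 - 1) = 1 + (-644347/20979)*β + (1288694/1369)*β^2 + ...; c2 = -644347/20979.
S_3 = c2*β/(S_2 - 1) = 1 + (1134/37)*β + ...; c3 = 1134/37.


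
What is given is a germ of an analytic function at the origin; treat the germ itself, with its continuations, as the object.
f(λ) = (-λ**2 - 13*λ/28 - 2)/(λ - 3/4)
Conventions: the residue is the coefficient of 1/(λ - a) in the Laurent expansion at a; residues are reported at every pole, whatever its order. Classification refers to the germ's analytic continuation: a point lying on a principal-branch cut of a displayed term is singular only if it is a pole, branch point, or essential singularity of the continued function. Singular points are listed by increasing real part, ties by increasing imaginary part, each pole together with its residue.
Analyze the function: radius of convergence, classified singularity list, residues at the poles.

Denominator factor (λ - 3/4): pole of order 1 at 3/4, modulus 3/4.
The radius of convergence is the smallest modulus among the singular points: 3/4.
At the order-1 pole 3/4 set g(λ) = (λ - (3/4))*f(λ) = -λ**2 - 13*λ/28 - 2.
Simple pole: residue = g(a) at a = 3/4, which is -163/56.

Radius of convergence at 0: 3/4.
At 3/4: a pole of order 1; residue -163/56.


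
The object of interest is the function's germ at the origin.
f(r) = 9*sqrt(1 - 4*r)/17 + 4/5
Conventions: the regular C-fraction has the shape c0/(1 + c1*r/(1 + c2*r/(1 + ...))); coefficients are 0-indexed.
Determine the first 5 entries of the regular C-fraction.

The regular C-fraction coefficients are [113/85, 90/113, -203/113, -113/203, -293/203].

Taylor coefficients (expand at 0): a_0 = 113/85, a_1 = -18/17, a_2 = -18/17, a_3 = -36/17, a_4 = -90/17.
c0 = a_0 = 113/85. Peel one level at a time: if S = 1 + c*r/S' with S'(0) = 1, then c is the r-coefficient of S and S' = c*r/(S - 1).
S_1 = c0/f = 1 + (90/113)*r + (18270/12769)*r^2 + ...; c1 = 90/113.
S_2 = c1*r/(S_1 - 1) = 1 + (-203/113)*r + (-1)*r^2 + ...; c2 = -203/113.
S_3 = c2*r/(S_2 - 1) = 1 + (-113/203)*r + (-33109/41209)*r^2 + ...; c3 = -113/203.
S_4 = c3*r/(S_3 - 1) = 1 + (-293/203)*r + ...; c4 = -293/203.


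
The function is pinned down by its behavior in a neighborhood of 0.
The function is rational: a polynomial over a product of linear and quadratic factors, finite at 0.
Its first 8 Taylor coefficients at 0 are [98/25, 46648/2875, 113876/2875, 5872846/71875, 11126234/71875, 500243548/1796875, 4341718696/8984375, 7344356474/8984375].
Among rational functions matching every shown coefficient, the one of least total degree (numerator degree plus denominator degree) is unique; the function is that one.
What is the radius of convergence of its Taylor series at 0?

No rational of total degree below 5 reproduces all 8 coefficients; solving the [2/3] Pade equations on them gives f(v) = (2*v**2 + 2*v/23 - 10/7)/(v - 5/7)**3, whose expansion matches every shown term.
Denominator factor (v - 5/7)^3: pole of order 3 at 5/7, modulus 5/7.
The radius of convergence is the smallest modulus among the singular points: 5/7.

The radius of convergence is 5/7.


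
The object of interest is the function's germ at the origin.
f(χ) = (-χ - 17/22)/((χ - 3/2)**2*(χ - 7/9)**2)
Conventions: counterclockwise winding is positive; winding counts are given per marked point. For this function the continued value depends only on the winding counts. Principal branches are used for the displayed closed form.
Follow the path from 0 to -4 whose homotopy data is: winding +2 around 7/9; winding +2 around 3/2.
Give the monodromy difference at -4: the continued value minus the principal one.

The function is rational, hence single-valued: continuing it around any pole returns the same value, so the difference is 0.

Continued minus principal equals 0.


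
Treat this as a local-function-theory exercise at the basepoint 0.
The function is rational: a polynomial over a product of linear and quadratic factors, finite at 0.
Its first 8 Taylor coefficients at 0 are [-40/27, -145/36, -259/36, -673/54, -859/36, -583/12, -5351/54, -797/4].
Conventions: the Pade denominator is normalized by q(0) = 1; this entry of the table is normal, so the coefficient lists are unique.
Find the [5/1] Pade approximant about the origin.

Taylor coefficients needed (read off): a_0 = -40/27, a_1 = -145/36, a_2 = -259/36, a_3 = -673/54, a_4 = -859/36, a_5 = -583/12, a_6 = -5351/54.
Write the denominator as Q(y) = 1 + q1*y. Requiring Q*f - P = O(y^7) with deg P <= 5 kills the coefficients of y^6..y^6 in Q*f:
  y^6: a_6 + q1*a_5 = 0, i.e. -5351/54 + (-583/12)*q1 = 0.
Solving this linear system: q1 = -10702/5247.
The numerator is Q*f truncated at degree 5: P0 = a_0 = -40/27; P1 = a_1 + q1*a_0 = -570125/566676; P2 = a_2 + q1*a_1 = 192817/188892; P3 = a_3 + q1*a_2 = 104416/47223; P4 = a_4 + q1*a_3 = 883373/566676; P5 = a_5 + q1*a_4 = 16015/188892.

The Pade approximant has numerator coefficients [-40/27, -570125/566676, 192817/188892, 104416/47223, 883373/566676, 16015/188892]; denominator coefficients [1, -10702/5247].


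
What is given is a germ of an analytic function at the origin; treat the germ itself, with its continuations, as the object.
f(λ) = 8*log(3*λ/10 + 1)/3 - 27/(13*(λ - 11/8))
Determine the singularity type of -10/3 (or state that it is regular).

The point is a logarithmic branch point.

The term (8/3)*log(1 - λ/(-10/3)) has argument 1 - -10/3/(-10/3) = 0 at -10/3: a logarithmic (infinitely-sheeted) branch point; the remaining terms are analytic or single-valued there.


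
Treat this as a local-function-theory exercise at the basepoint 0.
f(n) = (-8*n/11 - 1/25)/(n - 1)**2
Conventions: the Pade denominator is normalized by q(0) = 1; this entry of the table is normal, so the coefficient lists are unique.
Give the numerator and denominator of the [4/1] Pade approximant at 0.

Taylor coefficients needed (expand at 0): a_0 = -1/25, a_1 = -222/275, a_2 = -433/275, a_3 = -644/275, a_4 = -171/55, a_5 = -1066/275.
Write the denominator as Q(n) = 1 + q1*n. Requiring Q*f - P = O(n^6) with deg P <= 4 kills the coefficients of n^5..n^5 in Q*f:
  n^5: a_5 + q1*a_4 = 0, i.e. -1066/275 + (-171/55)*q1 = 0.
Solving this linear system: q1 = -1066/855.
The numerator is Q*f truncated at degree 4: P0 = a_0 = -1/25; P1 = a_1 + q1*a_0 = -178084/235125; P2 = a_2 + q1*a_1 = -44521/78375; P3 = a_3 + q1*a_2 = -89042/235125; P4 = a_4 + q1*a_3 = -44521/235125.

The Pade approximant has numerator coefficients [-1/25, -178084/235125, -44521/78375, -89042/235125, -44521/235125]; denominator coefficients [1, -1066/855].


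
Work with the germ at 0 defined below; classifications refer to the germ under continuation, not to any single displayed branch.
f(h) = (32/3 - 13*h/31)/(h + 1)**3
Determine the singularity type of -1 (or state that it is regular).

The point is a pole of order 3.

The denominator factor h + 1 vanishes at -1 and appears to the power 3; the numerator there equals 1031/93, nonzero, and no other factor vanishes.
Hence a pole whose order is the multiplicity, 3.


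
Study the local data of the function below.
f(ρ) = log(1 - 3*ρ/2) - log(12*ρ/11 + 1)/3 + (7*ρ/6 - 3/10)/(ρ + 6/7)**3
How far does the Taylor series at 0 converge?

The radius of convergence is 2/3.

Denominator factor (ρ + 6/7)^3: pole of order 3 at -6/7, modulus 6/7.
Branch term (-1/3)*log(1 - ρ/(-11/12)): its argument vanishes at ρ = -11/12, a logarithmic branch point, modulus 11/12.
Branch term (1)*log(1 - ρ/(2/3)): its argument vanishes at ρ = 2/3, a logarithmic branch point, modulus 2/3.
The radius of convergence is the smallest modulus among the singular points: 2/3.


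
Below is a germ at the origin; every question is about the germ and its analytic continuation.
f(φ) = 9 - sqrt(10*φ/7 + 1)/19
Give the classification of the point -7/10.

The point is an algebraic (square-root) branch point.

The term (-1/19)*sqrt(1 - φ/(-7/10)) has argument 1 - -7/10/(-7/10) = 0 at -7/10: a square-root (algebraic, two-sheeted) branch point; the remaining terms are analytic or single-valued there.


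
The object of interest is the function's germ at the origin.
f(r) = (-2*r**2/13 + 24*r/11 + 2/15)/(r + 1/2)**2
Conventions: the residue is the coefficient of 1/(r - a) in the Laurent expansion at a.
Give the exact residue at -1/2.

At the order-2 pole -1/2 set g(r) = (r - (-1/2))^2*f(r) = -2*r**2/13 + 24*r/11 + 2/15.
Order-2 pole: residue = g'(a); g'(-1/2) = 334/143, so the residue is 334/143.

The residue is 334/143.


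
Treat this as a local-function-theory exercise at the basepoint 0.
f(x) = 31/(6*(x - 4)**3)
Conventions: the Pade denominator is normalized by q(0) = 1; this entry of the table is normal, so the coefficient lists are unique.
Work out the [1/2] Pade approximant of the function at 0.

Taylor coefficients needed (expand at 0): a_0 = -31/384, a_1 = -31/512, a_2 = -31/1024, a_3 = -155/12288.
Write the denominator as Q(x) = 1 + q1*x + q2*x^2. Requiring Q*f - P = O(x^4) with deg P <= 1 kills the coefficients of x^2..x^3 in Q*f:
  x^2: a_2 + q1*a_1 + q2*a_0 = 0, i.e. -31/1024 + (-31/512)*q1 + (-31/384)*q2 = 0.
  x^3: a_3 + q1*a_2 + q2*a_1 = 0, i.e. -155/12288 + (-31/1024)*q1 + (-31/512)*q2 = 0.
Solving this linear system: q1 = -2/3, q2 = 1/8.
The numerator is Q*f truncated at degree 1: P0 = a_0 = -31/384; P1 = a_1 + q1*a_0 = -31/4608.

The Pade approximant has numerator coefficients [-31/384, -31/4608]; denominator coefficients [1, -2/3, 1/8].


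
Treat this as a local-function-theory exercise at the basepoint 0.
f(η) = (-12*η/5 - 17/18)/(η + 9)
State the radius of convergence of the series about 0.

The radius of convergence is 9.

Denominator factor (η + 9): pole of order 1 at -9, modulus 9.
The radius of convergence is the smallest modulus among the singular points: 9.


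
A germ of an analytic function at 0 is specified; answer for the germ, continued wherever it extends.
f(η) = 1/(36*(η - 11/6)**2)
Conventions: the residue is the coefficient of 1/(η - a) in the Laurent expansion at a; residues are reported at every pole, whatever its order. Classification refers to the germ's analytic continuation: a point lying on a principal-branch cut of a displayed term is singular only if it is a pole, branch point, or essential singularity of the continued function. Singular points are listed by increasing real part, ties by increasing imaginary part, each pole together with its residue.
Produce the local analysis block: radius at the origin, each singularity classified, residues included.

Radius of convergence at 0: 11/6.
At 11/6: a pole of order 2; residue 0.

Denominator factor (η - 11/6)^2: pole of order 2 at 11/6, modulus 11/6.
The radius of convergence is the smallest modulus among the singular points: 11/6.
At the order-2 pole 11/6 set g(η) = (η - (11/6))^2*f(η) = 1/36.
Order-2 pole: residue = g'(a); g'(11/6) = 0, so the residue is 0.


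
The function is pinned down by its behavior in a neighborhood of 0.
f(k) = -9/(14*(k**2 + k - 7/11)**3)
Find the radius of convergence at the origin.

Denominator factor (k**2 + k - 7/11)^3: discriminant 39/11, real irrational roots -1/2 + (1/22)*sqrt(429) and -1/2 - (1/22)*sqrt(429); poles of order 3, moduli -1/2 + (1/22)*sqrt(429) and 1/2 + (1/22)*sqrt(429).
The radius of convergence is the smallest modulus among the singular points: -1/2 + (1/22)*sqrt(429).

The radius of convergence is -1/2 + (1/22)*sqrt(429).


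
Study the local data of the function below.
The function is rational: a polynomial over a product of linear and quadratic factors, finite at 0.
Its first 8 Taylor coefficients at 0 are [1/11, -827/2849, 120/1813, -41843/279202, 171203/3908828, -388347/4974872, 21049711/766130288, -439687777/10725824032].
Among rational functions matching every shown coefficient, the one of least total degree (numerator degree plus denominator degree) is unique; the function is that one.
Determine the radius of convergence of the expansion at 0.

The radius of convergence is -1/14 + (1/14)*sqrt(393).

No rational of total degree below 3 reproduces all 8 coefficients; solving the [1/2] Pade equations on them gives f(n) = (21*n/37 - 2/11)/(n**2 - n/7 - 2), whose expansion matches every shown term.
Denominator factor (n**2 - n/7 - 2): discriminant 393/49, real irrational roots 1/14 + (1/14)*sqrt(393) and 1/14 - (1/14)*sqrt(393); poles of order 1, moduli 1/14 + (1/14)*sqrt(393) and -1/14 + (1/14)*sqrt(393).
The radius of convergence is the smallest modulus among the singular points: -1/14 + (1/14)*sqrt(393).


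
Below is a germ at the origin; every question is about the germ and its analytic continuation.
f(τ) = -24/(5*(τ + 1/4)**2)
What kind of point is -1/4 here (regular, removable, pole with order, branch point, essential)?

The denominator factor τ + 1/4 vanishes at -1/4 and appears to the power 2; the numerator there equals -24/5, nonzero, and no other factor vanishes.
Hence a pole whose order is the multiplicity, 2.

The point is a pole of order 2.


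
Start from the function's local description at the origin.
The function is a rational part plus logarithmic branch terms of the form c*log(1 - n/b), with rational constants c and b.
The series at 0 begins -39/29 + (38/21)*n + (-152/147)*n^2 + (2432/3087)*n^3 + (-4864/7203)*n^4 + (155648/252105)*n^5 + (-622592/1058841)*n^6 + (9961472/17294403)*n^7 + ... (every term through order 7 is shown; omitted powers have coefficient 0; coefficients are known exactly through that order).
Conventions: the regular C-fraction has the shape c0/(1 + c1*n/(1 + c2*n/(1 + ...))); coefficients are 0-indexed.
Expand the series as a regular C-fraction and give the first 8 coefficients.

The regular C-fraction coefficients are [-39/29, 1102/819, -634/819, -312/2219, 1580/2219, 5072/41475, 18628/41475, 42660/228193].

Taylor coefficients (read off): a_0 = -39/29, a_1 = 38/21, a_2 = -152/147, a_3 = 2432/3087, a_4 = -4864/7203, a_5 = 155648/252105, a_6 = -622592/1058841, a_7 = 9961472/17294403.
c0 = a_0 = -39/29. Peel one level at a time: if S = 1 + c*n/S' with S'(0) = 1, then c is the n-coefficient of S and S' = c*n/(S - 1).
S_1 = c0/f = 1 + (1102/819)*n + (698668/670761)*n^2 + ...; c1 = 1102/819.
S_2 = c1*n/(S_1 - 1) = 1 + (-634/819)*n + (-16/147)*n^2 + ...; c2 = -634/819.
S_3 = c2*n/(S_2 - 1) = 1 + (-312/2219)*n + (492960/4923961)*n^2 + ...; c3 = -312/2219.
S_4 = c3*n/(S_3 - 1) = 1 + (1580/2219)*n + (-64/735)*n^2 + ...; c4 = 1580/2219.
S_5 = c4*n/(S_4 - 1) = 1 + (5072/41475)*n + (-94481216/1720175625)*n^2 + ...; c5 = 5072/41475.
S_6 = c5*n/(S_5 - 1) = 1 + (18628/41475)*n + (-144/1715)*n^2 + ...; c6 = 18628/41475.
S_7 = c6*n/(S_6 - 1) = 1 + (42660/228193)*n + ...; c7 = 42660/228193.


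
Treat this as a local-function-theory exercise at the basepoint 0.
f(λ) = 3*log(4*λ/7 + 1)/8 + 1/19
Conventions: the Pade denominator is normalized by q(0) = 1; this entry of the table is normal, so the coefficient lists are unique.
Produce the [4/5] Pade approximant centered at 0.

Taylor coefficients needed (expand at 0): a_0 = 1/19, a_1 = 3/14, a_2 = -3/49, a_3 = 8/343, a_4 = -24/2401, a_5 = 384/84035, a_6 = -256/117649, a_7 = 6144/5764801, a_8 = -3072/5764801, a_9 = 32768/121060821.
Write the denominator as Q(λ) = 1 + q1*λ + q2*λ^2 + q3*λ^3 + q4*λ^4 + q5*λ^5. Requiring Q*f - P = O(λ^10) with deg P <= 4 kills the coefficients of λ^5..λ^9 in Q*f:
  λ^5: a_5 + q1*a_4 + q2*a_3 + q3*a_2 + q4*a_1 + q5*a_0 = 0, i.e. 384/84035 + (-24/2401)*q1 + (8/343)*q2 + (-3/49)*q3 + (3/14)*q4 + (1/19)*q5 = 0.
  λ^6: a_6 + q1*a_5 + q2*a_4 + q3*a_3 + q4*a_2 + q5*a_1 = 0, i.e. -256/117649 + (384/84035)*q1 + (-24/2401)*q2 + (8/343)*q3 + (-3/49)*q4 + (3/14)*q5 = 0.
  λ^7: a_7 + q1*a_6 + q2*a_5 + q3*a_4 + q4*a_3 + q5*a_2 = 0, i.e. 6144/5764801 + (-256/117649)*q1 + (384/84035)*q2 + (-24/2401)*q3 + (8/343)*q4 + (-3/49)*q5 = 0.
  λ^8: a_8 + q1*a_7 + q2*a_6 + q3*a_5 + q4*a_4 + q5*a_3 = 0, i.e. -3072/5764801 + (6144/5764801)*q1 + (-256/117649)*q2 + (384/84035)*q3 + (-24/2401)*q4 + (8/343)*q5 = 0.
  λ^9: a_9 + q1*a_8 + q2*a_7 + q3*a_6 + q4*a_5 + q5*a_4 = 0, i.e. 32768/121060821 + (-3072/5764801)*q1 + (6144/5764801)*q2 + (-256/117649)*q3 + (384/84035)*q4 + (-24/2401)*q5 = 0.
Solving this linear system: q1 = 38824/30933, q2 = 12688/24059, q3 = 292352/3536673, q4 = 255872/74270133, q5 = -19456/866484885.
The numerator is Q*f truncated at degree 4: P0 = a_0 = 1/19; P1 = a_1 + q1*a_0 = 329531/1175454; P2 = a_2 + q1*a_1 + q2*a_0 = 46133/195909; P3 = a_3 + q1*a_2 + q2*a_1 + q3*a_0 = 4289800/67196787; P4 = a_4 + q1*a_3 + q2*a_2 + q3*a_1 + q4*a_0 = 984664/201590361.

The Pade approximant has numerator coefficients [1/19, 329531/1175454, 46133/195909, 4289800/67196787, 984664/201590361]; denominator coefficients [1, 38824/30933, 12688/24059, 292352/3536673, 255872/74270133, -19456/866484885].


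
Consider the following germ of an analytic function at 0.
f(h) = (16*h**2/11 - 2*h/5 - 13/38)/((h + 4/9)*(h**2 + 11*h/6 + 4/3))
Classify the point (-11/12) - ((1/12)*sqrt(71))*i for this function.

The point is a pole of order 1.

The denominator factor h**2 + 11*h/6 + 4/3 vanishes at (-11/12) - ((1/12)*sqrt(71))*i and appears to the power 1; the numerator there equals (4981/9405) + ((23/90)*sqrt(71))*i, nonzero, and no other factor vanishes.
Hence a pole whose order is the multiplicity, 1.


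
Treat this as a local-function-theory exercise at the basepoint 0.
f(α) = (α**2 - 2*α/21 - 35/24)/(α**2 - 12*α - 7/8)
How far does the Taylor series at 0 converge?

Denominator factor (α**2 - 12*α - 7/8): discriminant 295/2, real irrational roots 6 + (1/4)*sqrt(590) and 6 - (1/4)*sqrt(590); poles of order 1, moduli 6 + (1/4)*sqrt(590) and -6 + (1/4)*sqrt(590).
The radius of convergence is the smallest modulus among the singular points: -6 + (1/4)*sqrt(590).

The radius of convergence is -6 + (1/4)*sqrt(590).


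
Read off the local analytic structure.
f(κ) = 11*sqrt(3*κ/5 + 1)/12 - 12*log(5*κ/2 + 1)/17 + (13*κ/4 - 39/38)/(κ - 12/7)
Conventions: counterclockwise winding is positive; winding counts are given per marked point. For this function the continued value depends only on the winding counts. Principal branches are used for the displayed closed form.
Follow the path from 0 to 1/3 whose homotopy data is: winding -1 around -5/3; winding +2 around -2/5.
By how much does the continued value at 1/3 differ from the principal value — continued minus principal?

The rational part is single-valued and drops out of the difference; each branch term changes only by its own monodromy.
(11/12)*sqrt(1 - κ/(-5/3)): winding -1 is odd, the square root flips sign, contributing -2*(11/12)*sqrt(1 - (1/3)/(-5/3)) = -2*(11/12)*sqrt(6/5) = -(11/30)*sqrt(30).
(-12/17)*log(1 - κ/(-2/5)): each positive loop around -2/5 adds 2*pi*i to the log, so winding +2 contributes (-12/17)*(2)*2*pi*i = -(48/17)*pi*i.
Summing the contributions at κ = 1/3 gives (-(11/30)*sqrt(30)) - ((48/17)*pi)*i.

Continued minus principal equals (-(11/30)*sqrt(30)) - ((48/17)*pi)*i.


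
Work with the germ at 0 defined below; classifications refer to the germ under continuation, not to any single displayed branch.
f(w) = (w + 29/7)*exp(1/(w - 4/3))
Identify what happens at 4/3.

The exponent 1/(w - (4/3)) has a pole at 4/3, so exp(1/(w - (4/3))) takes every nonzero value near it: an essential singularity (not a pole of any order).

The point is an essential singularity.


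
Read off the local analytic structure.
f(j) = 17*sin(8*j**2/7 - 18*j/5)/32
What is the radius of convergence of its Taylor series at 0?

The radius of convergence is infinite.

The factor sin(8*j**2/7 - 18*j/5) is entire and contributes no finite singular point.
The polynomial part has no poles.
No finite singular points: the Taylor series at 0 converges everywhere.


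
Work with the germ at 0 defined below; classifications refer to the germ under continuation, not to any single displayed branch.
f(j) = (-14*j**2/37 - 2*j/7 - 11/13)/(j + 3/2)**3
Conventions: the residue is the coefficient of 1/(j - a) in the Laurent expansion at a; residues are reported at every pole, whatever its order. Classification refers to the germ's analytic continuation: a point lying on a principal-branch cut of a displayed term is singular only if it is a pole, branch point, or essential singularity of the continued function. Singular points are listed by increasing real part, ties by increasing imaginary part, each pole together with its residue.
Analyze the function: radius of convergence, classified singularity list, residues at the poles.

Denominator factor (j + 3/2)^3: pole of order 3 at -3/2, modulus 3/2.
The radius of convergence is the smallest modulus among the singular points: 3/2.
At the order-3 pole -3/2 set g(j) = (j - (-3/2))^3*f(j) = -14*j**2/37 - 2*j/7 - 11/13.
Order-3 pole: residue = g''(a)/2; g''(-3/2) = -28/37, so the residue is -14/37.

Radius of convergence at 0: 3/2.
At -3/2: a pole of order 3; residue -14/37.


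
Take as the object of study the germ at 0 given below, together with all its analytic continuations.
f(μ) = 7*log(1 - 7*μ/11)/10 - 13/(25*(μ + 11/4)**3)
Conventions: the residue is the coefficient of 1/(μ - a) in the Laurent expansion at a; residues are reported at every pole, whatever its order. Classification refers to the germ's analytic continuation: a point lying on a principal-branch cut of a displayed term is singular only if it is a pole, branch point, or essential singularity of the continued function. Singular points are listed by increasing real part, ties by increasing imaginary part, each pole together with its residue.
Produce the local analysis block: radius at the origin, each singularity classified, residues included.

Radius of convergence at 0: 11/7.
At -11/4: a pole of order 3; residue 0.
At 11/7: a logarithmic branch point.

Denominator factor (μ + 11/4)^3: pole of order 3 at -11/4, modulus 11/4.
Branch term (7/10)*log(1 - μ/(11/7)): its argument vanishes at μ = 11/7, a logarithmic branch point, modulus 11/7.
The radius of convergence is the smallest modulus among the singular points: 11/7.
The branch term is analytic at -11/4 and contributes nothing to the residue; only the rational part matters.
At the order-3 pole -11/4 set g(μ) = (μ - (-11/4))^3*(rational part) = -13/25.
Order-3 pole: residue = g''(a)/2; g''(-11/4) = 0, so the residue is 0.
List the singular points by increasing real part (a conjugate pair: the negative imaginary part first).


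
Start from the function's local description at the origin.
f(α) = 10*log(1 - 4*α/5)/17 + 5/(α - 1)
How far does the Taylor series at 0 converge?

Denominator factor (α - 1): pole of order 1 at 1, modulus 1.
Branch term (10/17)*log(1 - α/(5/4)): its argument vanishes at α = 5/4, a logarithmic branch point, modulus 5/4.
The radius of convergence is the smallest modulus among the singular points: 1.

The radius of convergence is 1.


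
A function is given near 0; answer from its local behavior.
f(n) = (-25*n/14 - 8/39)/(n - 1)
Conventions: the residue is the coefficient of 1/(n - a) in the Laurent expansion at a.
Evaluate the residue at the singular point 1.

The residue is -1087/546.

At the order-1 pole 1 set g(n) = (n - (1))*f(n) = -25*n/14 - 8/39.
Simple pole: residue = g(a) at a = 1, which is -1087/546.


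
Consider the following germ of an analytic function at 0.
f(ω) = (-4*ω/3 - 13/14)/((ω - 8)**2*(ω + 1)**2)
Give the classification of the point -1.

The point is a pole of order 2.

The denominator factor ω + 1 vanishes at -1 and appears to the power 2; the numerator there equals 17/42, nonzero, and no other factor vanishes.
Hence a pole whose order is the multiplicity, 2.


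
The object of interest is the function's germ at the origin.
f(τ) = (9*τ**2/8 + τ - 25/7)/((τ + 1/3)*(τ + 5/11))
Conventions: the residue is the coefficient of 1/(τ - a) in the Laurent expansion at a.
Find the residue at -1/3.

The residue is -6985/224.

At the order-1 pole -1/3 set g(τ) = (τ - (-1/3))*f(τ) = (9*τ**2/8 + τ - 25/7)/(τ + 5/11).
Simple pole: residue = g(a) at a = -1/3, which is -6985/224.


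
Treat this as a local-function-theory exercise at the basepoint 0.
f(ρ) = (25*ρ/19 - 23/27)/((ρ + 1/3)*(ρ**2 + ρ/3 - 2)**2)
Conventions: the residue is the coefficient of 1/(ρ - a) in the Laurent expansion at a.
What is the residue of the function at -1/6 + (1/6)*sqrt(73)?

The residue is 331/2052 - (181879/10935108)*sqrt(73).

The factor ρ**2 + ρ/3 - 2 splits as (ρ - a)(ρ - a') with a = -1/6 + (1/6)*sqrt(73), a' = -1/6 - (1/6)*sqrt(73). At the order-2 pole a set g(ρ) = (ρ - a)^2*f(ρ) = [(25*ρ/19 - 23/27)/(ρ + 1/3)] / (ρ - a')^2.
Order-2 pole: residue = g'(a); g'(-1/6 + (1/6)*sqrt(73)) = 331/2052 - (181879/10935108)*sqrt(73), so the residue is 331/2052 - (181879/10935108)*sqrt(73).


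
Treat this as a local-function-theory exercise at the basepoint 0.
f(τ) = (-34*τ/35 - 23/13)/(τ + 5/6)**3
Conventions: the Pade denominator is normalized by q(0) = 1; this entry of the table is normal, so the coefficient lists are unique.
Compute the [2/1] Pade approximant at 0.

Taylor coefficients needed (expand at 0): a_0 = -4968/1625, a_1 = 530496/56875, a_2 = -1158624/56875, a_3 = 54494208/1421875.
Write the denominator as Q(τ) = 1 + q1*τ. Requiring Q*f - P = O(τ^4) with deg P <= 2 kills the coefficients of τ^3..τ^3 in Q*f:
  τ^3: a_3 + q1*a_2 = 0, i.e. 54494208/1421875 + (-1158624/56875)*q1 = 0.
Solving this linear system: q1 = 7008/3725.
The numerator is Q*f truncated at degree 2: P0 = a_0 = -4968/1625; P1 = a_1 + q1*a_0 = 151509312/42371875; P2 = a_2 + q1*a_1 = -598158432/211859375.

The Pade approximant has numerator coefficients [-4968/1625, 151509312/42371875, -598158432/211859375]; denominator coefficients [1, 7008/3725].


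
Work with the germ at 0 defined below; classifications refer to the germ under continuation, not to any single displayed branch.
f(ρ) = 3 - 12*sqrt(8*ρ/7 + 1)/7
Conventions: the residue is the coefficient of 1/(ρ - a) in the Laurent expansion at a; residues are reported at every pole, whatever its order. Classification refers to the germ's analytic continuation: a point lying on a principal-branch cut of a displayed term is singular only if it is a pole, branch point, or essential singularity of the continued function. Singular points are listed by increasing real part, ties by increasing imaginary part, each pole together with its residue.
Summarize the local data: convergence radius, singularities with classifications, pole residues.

Branch term (-12/7)*sqrt(1 - ρ/(-7/8)): its argument vanishes at ρ = -7/8, a square-root branch point, modulus 7/8.
The radius of convergence is the smallest modulus among the singular points: 7/8.

Radius of convergence at 0: 7/8.
At -7/8: an algebraic (square-root) branch point.


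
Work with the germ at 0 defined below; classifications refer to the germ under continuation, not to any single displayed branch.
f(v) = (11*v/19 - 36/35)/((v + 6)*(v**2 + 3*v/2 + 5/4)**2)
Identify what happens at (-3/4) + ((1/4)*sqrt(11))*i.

The point is a pole of order 2.

The denominator factor v**2 + 3*v/2 + 5/4 vanishes at (-3/4) + ((1/4)*sqrt(11))*i and appears to the power 2; the numerator there equals (-3891/2660) + ((11/76)*sqrt(11))*i, nonzero, and no other factor vanishes.
Hence a pole whose order is the multiplicity, 2.


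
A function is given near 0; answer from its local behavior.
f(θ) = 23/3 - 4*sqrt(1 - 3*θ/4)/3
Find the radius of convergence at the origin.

Branch term (-4/3)*sqrt(1 - θ/(4/3)): its argument vanishes at θ = 4/3, a square-root branch point, modulus 4/3.
The radius of convergence is the smallest modulus among the singular points: 4/3.

The radius of convergence is 4/3.


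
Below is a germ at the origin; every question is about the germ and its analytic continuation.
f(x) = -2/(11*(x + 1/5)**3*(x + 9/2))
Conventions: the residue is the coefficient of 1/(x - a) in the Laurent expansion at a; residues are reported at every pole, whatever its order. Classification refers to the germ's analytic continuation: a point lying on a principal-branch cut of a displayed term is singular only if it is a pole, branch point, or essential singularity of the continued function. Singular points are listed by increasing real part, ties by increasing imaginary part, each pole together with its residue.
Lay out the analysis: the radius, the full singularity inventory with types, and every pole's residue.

Denominator factor (x + 9/2): pole of order 1 at -9/2, modulus 9/2.
Denominator factor (x + 1/5)^3: pole of order 3 at -1/5, modulus 1/5.
The radius of convergence is the smallest modulus among the singular points: 1/5.
At the order-1 pole -9/2 set g(x) = (x - (-9/2))*f(x) = -2/(11*(x + 1/5)**3).
Simple pole: residue = g(a) at a = -9/2, which is 2000/874577.
At the order-3 pole -1/5 set g(x) = (x - (-1/5))^3*f(x) = -2/(11*(x + 9/2)).
Order-3 pole: residue = g''(a)/2; g''(-1/5) = -4000/874577, so the residue is -2000/874577.
List the singular points by increasing real part (a conjugate pair: the negative imaginary part first).

Radius of convergence at 0: 1/5.
At -9/2: a pole of order 1; residue 2000/874577.
At -1/5: a pole of order 3; residue -2000/874577.


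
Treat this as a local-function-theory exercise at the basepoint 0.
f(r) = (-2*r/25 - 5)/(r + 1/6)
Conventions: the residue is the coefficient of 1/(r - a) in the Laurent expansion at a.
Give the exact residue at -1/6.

At the order-1 pole -1/6 set g(r) = (r - (-1/6))*f(r) = -2*r/25 - 5.
Simple pole: residue = g(a) at a = -1/6, which is -374/75.

The residue is -374/75.


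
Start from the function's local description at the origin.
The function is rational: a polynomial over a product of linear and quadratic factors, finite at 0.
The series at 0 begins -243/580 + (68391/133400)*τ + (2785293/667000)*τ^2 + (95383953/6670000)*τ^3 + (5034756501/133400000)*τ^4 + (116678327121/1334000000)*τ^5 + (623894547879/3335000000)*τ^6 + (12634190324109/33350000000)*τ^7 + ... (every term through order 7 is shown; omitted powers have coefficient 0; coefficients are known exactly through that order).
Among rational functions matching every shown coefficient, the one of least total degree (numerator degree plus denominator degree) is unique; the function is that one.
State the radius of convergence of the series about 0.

No rational of total degree below 5 reproduces all 8 coefficients; solving the [1/4] Pade equations on them gives f(τ) = (9/29 - 38*τ/23)/((τ - 2/3)**3*(τ + 5/2)), whose expansion matches every shown term.
Denominator factor (τ - 2/3)^3: pole of order 3 at 2/3, modulus 2/3.
Denominator factor (τ + 5/2): pole of order 1 at -5/2, modulus 5/2.
The radius of convergence is the smallest modulus among the singular points: 2/3.

The radius of convergence is 2/3.


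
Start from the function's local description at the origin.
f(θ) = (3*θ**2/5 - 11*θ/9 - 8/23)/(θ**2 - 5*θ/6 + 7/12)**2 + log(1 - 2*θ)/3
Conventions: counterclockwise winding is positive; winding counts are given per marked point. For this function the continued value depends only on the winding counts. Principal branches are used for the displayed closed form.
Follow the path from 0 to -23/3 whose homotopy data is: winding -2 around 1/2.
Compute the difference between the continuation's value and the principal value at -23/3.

The rational part is single-valued and drops out of the difference; each branch term changes only by its own monodromy.
(1/3)*log(1 - θ/(1/2)): each positive loop around 1/2 adds 2*pi*i to the log, so winding -2 contributes (1/3)*(-2)*2*pi*i = -(4/3)*pi*i.
Summing the contributions at θ = -23/3 gives -(4/3)*pi*i.

Continued minus principal equals -(4/3)*pi*i.


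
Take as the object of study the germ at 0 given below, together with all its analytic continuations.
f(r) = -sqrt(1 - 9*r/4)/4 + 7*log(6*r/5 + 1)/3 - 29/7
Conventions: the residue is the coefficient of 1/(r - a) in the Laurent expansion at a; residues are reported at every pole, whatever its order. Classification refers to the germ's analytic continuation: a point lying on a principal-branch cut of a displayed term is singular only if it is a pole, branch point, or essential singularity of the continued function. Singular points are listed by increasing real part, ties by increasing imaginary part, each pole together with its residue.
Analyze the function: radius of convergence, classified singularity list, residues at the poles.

Radius of convergence at 0: 4/9.
At -5/6: a logarithmic branch point.
At 4/9: an algebraic (square-root) branch point.

Branch term (-1/4)*sqrt(1 - r/(4/9)): its argument vanishes at r = 4/9, a square-root branch point, modulus 4/9.
Branch term (7/3)*log(1 - r/(-5/6)): its argument vanishes at r = -5/6, a logarithmic branch point, modulus 5/6.
The radius of convergence is the smallest modulus among the singular points: 4/9.
List the singular points by increasing real part (a conjugate pair: the negative imaginary part first).


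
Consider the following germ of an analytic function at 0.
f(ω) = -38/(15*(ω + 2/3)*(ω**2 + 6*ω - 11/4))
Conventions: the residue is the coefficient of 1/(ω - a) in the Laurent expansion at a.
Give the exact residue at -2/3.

At the order-1 pole -2/3 set g(ω) = (ω - (-2/3))*f(ω) = -38/(15*(ω**2 + 6*ω - 11/4)).
Simple pole: residue = g(a) at a = -2/3, which is 456/1135.

The residue is 456/1135.


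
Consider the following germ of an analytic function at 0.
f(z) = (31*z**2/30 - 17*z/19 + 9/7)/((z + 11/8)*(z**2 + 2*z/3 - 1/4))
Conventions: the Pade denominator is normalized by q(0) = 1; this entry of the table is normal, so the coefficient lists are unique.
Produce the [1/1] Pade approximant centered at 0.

The Pade approximant has numerator coefficients [-288/77, 55937488/2444255]; denominator coefficients [1, -1894201/257290].

Taylor coefficients needed (expand at 0): a_0 = -288/77, a_1 = -74848/16093, a_2 = -30307216/885115.
Write the denominator as Q(z) = 1 + q1*z. Requiring Q*f - P = O(z^3) with deg P <= 1 kills the coefficients of z^2..z^2 in Q*f:
  z^2: a_2 + q1*a_1 = 0, i.e. -30307216/885115 + (-74848/16093)*q1 = 0.
Solving this linear system: q1 = -1894201/257290.
The numerator is Q*f truncated at degree 1: P0 = a_0 = -288/77; P1 = a_1 + q1*a_0 = 55937488/2444255.
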